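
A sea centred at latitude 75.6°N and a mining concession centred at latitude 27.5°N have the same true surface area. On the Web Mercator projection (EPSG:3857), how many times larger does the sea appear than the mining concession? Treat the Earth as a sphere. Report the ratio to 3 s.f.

On Mercator, area is exaggerated by sec²φ = 1/cos²φ.
At 75.6°: sec²(75.6°) = 1/0.2487² = 16.17.
At 27.5°: sec²(27.5°) = 1/0.8870² = 1.271.
Ratio = 16.17/1.271 = cos²(27.5°)/cos²(75.6°) ≈ 12.7.

12.7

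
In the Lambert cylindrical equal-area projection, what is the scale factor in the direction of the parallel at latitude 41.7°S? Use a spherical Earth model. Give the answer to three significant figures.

The Lambert cylindrical equal-area projection is the cylindrical equal-area projection with its standard parallel at the equator (φ₀ = 0). A cylindrical equal-area projection with standard parallel φ₀ has meridian scale h = cos φ / cos φ₀ and parallel scale k = cos φ₀ / cos φ (so areas are preserved, h·k = 1).
k = cos 0° / cos 41.7° = 1.000/0.7466 = 1.339.

1.34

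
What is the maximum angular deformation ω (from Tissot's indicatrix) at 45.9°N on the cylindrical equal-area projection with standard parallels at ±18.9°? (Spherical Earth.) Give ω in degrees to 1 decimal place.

A cylindrical equal-area projection with standard parallel φ₀ has meridian scale h = cos φ / cos φ₀ and parallel scale k = cos φ₀ / cos φ (so areas are preserved, h·k = 1).
At 45.9°: h = 0.7356, k = 1.359; principal scales a = 1.359, b = 0.7356.
sin(ω/2) = (a − b)/(a + b) = 0.6239/2.095 = 0.2978, so ω = 2 arcsin(0.2978) ≈ 34.7°.

34.7°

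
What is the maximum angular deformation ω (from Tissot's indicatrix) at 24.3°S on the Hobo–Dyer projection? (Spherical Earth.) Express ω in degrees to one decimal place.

Hobo–Dyer is a cylindrical equal-area projection with standard parallels at ±37.5°. A cylindrical equal-area projection with standard parallel φ₀ has meridian scale h = cos φ / cos φ₀ and parallel scale k = cos φ₀ / cos φ (so areas are preserved, h·k = 1).
At 24.3°: h = 1.149, k = 0.8705; principal scales a = 1.149, b = 0.8705.
sin(ω/2) = (a − b)/(a + b) = 0.2783/2.019 = 0.1378, so ω = 2 arcsin(0.1378) ≈ 15.8°.

15.8°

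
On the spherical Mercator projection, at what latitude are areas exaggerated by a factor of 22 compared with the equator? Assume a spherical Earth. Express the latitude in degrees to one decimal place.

Mercator areal scale is sec²φ.
sec²φ = 22  ⇒  cos²φ = 0.04545  ⇒  cos φ = 0.2132.
φ = arccos(0.2132) ≈ 77.7°.

77.7°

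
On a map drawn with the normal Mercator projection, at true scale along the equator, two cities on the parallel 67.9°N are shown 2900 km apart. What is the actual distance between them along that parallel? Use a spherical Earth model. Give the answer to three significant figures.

The Mercator projection is conformal; its linear scale factor is the same in every direction and equals sec φ = 1/cos φ.
Along the parallel at 67.9°, map distances are exaggerated by k = sec 67.9° = 2.658.
True distance = 2900 / 2.658 = 2900 × cos 67.9° ≈ 1090 km.

1090 km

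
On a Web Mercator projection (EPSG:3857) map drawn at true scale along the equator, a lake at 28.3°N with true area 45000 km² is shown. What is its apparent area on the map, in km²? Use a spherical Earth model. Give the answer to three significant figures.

Mercator is conformal, so the point scale is isotropic: h = k = sec φ = 1/cos φ.
Areal scale = k² = sec²φ = 1/cos²(28.3°) = 1/0.8805² = 1.290.
Apparent area = 45000 × 1.290 ≈ 58000 km².

58000 km²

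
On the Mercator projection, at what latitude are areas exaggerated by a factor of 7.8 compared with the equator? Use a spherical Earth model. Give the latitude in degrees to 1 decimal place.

Mercator areal scale is sec²φ.
sec²φ = 7.8  ⇒  cos²φ = 0.1282  ⇒  cos φ = 0.3581.
φ = arccos(0.3581) ≈ 69.0°.

69.0°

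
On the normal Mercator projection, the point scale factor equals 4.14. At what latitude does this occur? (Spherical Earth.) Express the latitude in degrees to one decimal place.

Mercator scale is k = sec φ = 1/cos φ.
1/cos φ = 4.14  ⇒  cos φ = 0.2415  ⇒  φ = arccos(0.2415) ≈ 76.0°.

76.0°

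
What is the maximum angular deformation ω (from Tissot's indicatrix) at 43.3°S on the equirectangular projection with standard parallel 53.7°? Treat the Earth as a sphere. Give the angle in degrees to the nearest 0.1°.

The equidistant cylindrical projection with φ₀ = 53.7° has h = 1 (meridians true) and k = cos φ₀ / cos φ along parallels.
At 43.3°: h = 1.000, k = 0.8135; principal scales a = 1.000, b = 0.8135.
sin(ω/2) = (a − b)/(a + b) = 0.1865/1.813 = 0.1029, so ω = 2 arcsin(0.1029) ≈ 11.8°.

11.8°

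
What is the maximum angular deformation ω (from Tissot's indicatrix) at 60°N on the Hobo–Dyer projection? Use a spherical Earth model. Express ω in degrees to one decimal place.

Hobo–Dyer is a cylindrical equal-area projection with standard parallels at ±37.5°. Cylindrical equal-area (φ₀ = 37.5°): h = cos φ / cos 37.5° along meridians, k = cos 37.5° / cos φ along parallels; h·k = 1.
At 60°: h = 0.6302, k = 1.587; principal scales a = 1.587, b = 0.6302.
sin(ω/2) = (a − b)/(a + b) = 0.9565/2.217 = 0.4314, so ω = 2 arcsin(0.4314) ≈ 51.1°.

51.1°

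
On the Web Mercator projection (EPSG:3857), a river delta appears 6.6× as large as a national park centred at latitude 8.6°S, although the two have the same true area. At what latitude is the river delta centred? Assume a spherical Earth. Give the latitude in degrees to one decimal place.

67.4°

For equal true areas on Mercator, apparent areas scale as sec²φ, so the ratio is cos²φ₂ / cos²φ₁.
cos²φ₂ / cos²φ₁ = 6.6  ⇒  cos φ₁ = cos 8.6° / √6.6 = 0.9888/2.569 = 0.3849.
φ₁ = arccos(0.3849) ≈ 67.4°.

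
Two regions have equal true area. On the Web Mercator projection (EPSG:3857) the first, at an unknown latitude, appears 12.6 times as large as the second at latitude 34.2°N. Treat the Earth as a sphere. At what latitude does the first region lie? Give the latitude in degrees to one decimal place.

76.5°

On Mercator, (apparent₁)/(apparent₂) = sec²φ₁ / sec²φ₂ when true areas are equal.
cos²φ₂ / cos²φ₁ = 12.6  ⇒  cos φ₁ = cos 34.2° / √12.6 = 0.8271/3.550 = 0.2330.
φ₁ = arccos(0.2330) ≈ 76.5°.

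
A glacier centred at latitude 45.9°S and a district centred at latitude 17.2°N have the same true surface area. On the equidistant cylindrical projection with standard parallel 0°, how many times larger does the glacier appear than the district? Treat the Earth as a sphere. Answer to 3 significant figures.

For the equirectangular projection with φ₀ = 0 (plate carrée), h = 1 along meridians and k = sec φ along parallels.
Areal scale at 45.9°: h·k = 1.000 × 1.437 = 1.437.
Areal scale at 17.2°: h·k = 1.000 × 1.047 = 1.047.
Ratio = 1.437/1.047 ≈ 1.37.

1.37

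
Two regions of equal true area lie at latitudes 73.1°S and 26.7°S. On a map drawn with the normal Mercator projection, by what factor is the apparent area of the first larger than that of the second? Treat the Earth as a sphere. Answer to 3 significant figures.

On Mercator, area is exaggerated by sec²φ = 1/cos²φ.
At 73.1°: sec²(73.1°) = 1/0.2907² = 11.83.
At 26.7°: sec²(26.7°) = 1/0.8934² = 1.253.
Ratio = 11.83/1.253 = cos²(26.7°)/cos²(73.1°) ≈ 9.44.

9.44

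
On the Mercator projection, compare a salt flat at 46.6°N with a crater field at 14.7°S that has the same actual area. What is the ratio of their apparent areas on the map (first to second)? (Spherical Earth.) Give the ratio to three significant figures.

1.98

Mercator areal scale is sec²φ.
At 46.6°: sec²(46.6°) = 1/0.6871² = 2.118.
At 14.7°: sec²(14.7°) = 1/0.9673² = 1.069.
Ratio = 2.118/1.069 = cos²(14.7°)/cos²(46.6°) ≈ 1.98.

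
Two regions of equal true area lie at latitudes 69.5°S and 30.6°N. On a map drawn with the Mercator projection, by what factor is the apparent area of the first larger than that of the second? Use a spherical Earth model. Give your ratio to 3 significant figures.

6.04

Mercator is conformal with k = sec φ, so areal scale = k² = sec²φ.
At 69.5°: sec²(69.5°) = 1/0.3502² = 8.154.
At 30.6°: sec²(30.6°) = 1/0.8607² = 1.350.
Ratio = 8.154/1.350 = cos²(30.6°)/cos²(69.5°) ≈ 6.04.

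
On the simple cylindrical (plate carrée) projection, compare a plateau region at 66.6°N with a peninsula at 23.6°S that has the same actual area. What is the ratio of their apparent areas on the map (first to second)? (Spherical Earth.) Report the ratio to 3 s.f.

2.31

In the plate carrée (x = Rλ, y = Rφ), meridians are true-scale (h = 1) and parallels are stretched by k = sec φ.
Areal scale at 66.6°: h·k = 1.000 × 2.518 = 2.518.
Areal scale at 23.6°: h·k = 1.000 × 1.091 = 1.091.
Ratio = 2.518/1.091 ≈ 2.31.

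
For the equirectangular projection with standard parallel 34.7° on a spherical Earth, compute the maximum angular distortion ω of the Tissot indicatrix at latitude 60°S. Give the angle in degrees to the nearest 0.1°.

28.2°

The equidistant cylindrical projection with φ₀ = 34.7° has h = 1 (meridians true) and k = cos φ₀ / cos φ along parallels.
At 60°: h = 1.000, k = 1.644; principal scales a = 1.644, b = 1.000.
sin(ω/2) = (a − b)/(a + b) = 0.6443/2.644 = 0.2437, so ω = 2 arcsin(0.2437) ≈ 28.2°.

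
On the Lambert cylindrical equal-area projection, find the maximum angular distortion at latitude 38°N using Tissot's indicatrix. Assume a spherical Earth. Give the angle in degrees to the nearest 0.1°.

The Lambert cylindrical equal-area projection is the cylindrical equal-area projection with its standard parallel at the equator (φ₀ = 0). A cylindrical equal-area projection with standard parallel φ₀ has meridian scale h = cos φ / cos φ₀ and parallel scale k = cos φ₀ / cos φ (so areas are preserved, h·k = 1).
At 38°: h = 0.7880, k = 1.269; principal scales a = 1.269, b = 0.7880.
sin(ω/2) = (a − b)/(a + b) = 0.4810/2.057 = 0.2338, so ω = 2 arcsin(0.2338) ≈ 27.0°.

27.0°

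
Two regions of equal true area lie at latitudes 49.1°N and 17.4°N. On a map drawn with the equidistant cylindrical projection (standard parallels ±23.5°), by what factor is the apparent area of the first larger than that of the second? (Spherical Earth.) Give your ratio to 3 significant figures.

In the equirectangular projection with standard parallel φ₀ = 23.5° (x = Rλ cos φ₀, y = Rφ), meridians are true-scale (h = 1) and the parallel scale is k = cos φ₀ / cos φ.
Areal scale at 49.1°: h·k = 1.000 × 1.401 = 1.401.
Areal scale at 17.4°: h·k = 1.000 × 0.9610 = 0.9610.
Ratio = 1.401/0.9610 ≈ 1.46.

1.46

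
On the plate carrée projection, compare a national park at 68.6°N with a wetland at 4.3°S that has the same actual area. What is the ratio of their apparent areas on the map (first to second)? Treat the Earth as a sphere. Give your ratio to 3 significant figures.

2.73

In the plate carrée (x = Rλ, y = Rφ), meridians are true-scale (h = 1) and parallels are stretched by k = sec φ.
Areal scale at 68.6°: h·k = 1.000 × 2.741 = 2.741.
Areal scale at 4.3°: h·k = 1.000 × 1.003 = 1.003.
Ratio = 2.741/1.003 ≈ 2.73.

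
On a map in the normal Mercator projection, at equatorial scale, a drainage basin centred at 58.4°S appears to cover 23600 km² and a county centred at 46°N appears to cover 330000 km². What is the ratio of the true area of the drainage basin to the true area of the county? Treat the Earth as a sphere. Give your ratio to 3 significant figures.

Mercator's areal exaggeration is sec²φ; hence true area = (apparent area) · cos²φ.
True area of drainage basin: 23600 × cos²(58.4°) = 23600 × 0.2746 = 6480 km².
True area of county: 330000 × cos²(46°) = 330000 × 0.4826 = 159200 km².
Ratio = 6480 / 159200 ≈ 0.0407.

0.0407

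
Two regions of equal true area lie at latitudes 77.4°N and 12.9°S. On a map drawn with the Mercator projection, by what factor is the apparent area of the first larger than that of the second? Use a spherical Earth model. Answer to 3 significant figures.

20.0

Mercator is conformal with k = sec φ, so areal scale = k² = sec²φ.
At 77.4°: sec²(77.4°) = 1/0.2181² = 21.01.
At 12.9°: sec²(12.9°) = 1/0.9748² = 1.052.
Ratio = 21.01/1.052 = cos²(12.9°)/cos²(77.4°) ≈ 20.0.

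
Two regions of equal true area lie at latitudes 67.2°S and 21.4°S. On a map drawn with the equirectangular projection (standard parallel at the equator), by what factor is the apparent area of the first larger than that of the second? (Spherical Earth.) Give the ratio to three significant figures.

2.40

For the equirectangular projection with φ₀ = 0 (plate carrée), h = 1 along meridians and k = sec φ along parallels.
Areal scale at 67.2°: h·k = 1.000 × 2.581 = 2.581.
Areal scale at 21.4°: h·k = 1.000 × 1.074 = 1.074.
Ratio = 2.581/1.074 ≈ 2.40.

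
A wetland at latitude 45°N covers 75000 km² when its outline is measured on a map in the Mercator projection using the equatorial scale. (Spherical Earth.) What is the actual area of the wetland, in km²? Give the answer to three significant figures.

37500 km²

For Mercator, h = k = sec φ (a conformal cylindrical projection has a single point scale, 1/cos φ).
Areal scale = k² = sec²φ = 1/cos²(45°) = 1/0.7071² = 2.000.
True area = apparent / (areal scale) = 75000 / 2.000 ≈ 37500 km².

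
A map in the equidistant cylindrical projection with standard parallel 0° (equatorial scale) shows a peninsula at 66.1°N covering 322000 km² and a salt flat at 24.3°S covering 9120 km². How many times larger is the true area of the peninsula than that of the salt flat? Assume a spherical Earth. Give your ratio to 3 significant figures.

On the plate carrée, areal scale = h·k = 1 × sec φ, so true area = apparent × cos φ.
True area of peninsula: 322000 × cos(66.1°) = 322000 × 0.4051 = 130500 km².
True area of salt flat: 9120 × cos(24.3°) = 9120 × 0.9114 = 8312 km².
Ratio = 130500 / 8312 ≈ 15.7.

15.7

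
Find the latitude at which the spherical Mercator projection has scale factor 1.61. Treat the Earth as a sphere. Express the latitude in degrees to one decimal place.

51.6°

Mercator scale is k = sec φ = 1/cos φ.
1/cos φ = 1.61  ⇒  cos φ = 0.6211  ⇒  φ = arccos(0.6211) ≈ 51.6°.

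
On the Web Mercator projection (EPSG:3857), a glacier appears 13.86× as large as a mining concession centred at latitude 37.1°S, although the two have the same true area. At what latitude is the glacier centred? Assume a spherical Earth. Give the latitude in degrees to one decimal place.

77.6°

For equal true areas on Mercator, apparent areas scale as sec²φ, so the ratio is cos²φ₂ / cos²φ₁.
cos²φ₂ / cos²φ₁ = 13.86  ⇒  cos φ₁ = cos 37.1° / √13.86 = 0.7976/3.723 = 0.2142.
φ₁ = arccos(0.2142) ≈ 77.6°.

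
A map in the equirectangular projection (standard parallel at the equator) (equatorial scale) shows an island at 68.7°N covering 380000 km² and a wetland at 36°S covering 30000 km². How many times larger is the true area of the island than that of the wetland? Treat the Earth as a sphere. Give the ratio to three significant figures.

On the plate carrée, areal scale = h·k = 1 × sec φ, so true area = apparent × cos φ.
True area of island: 380000 × cos(68.7°) = 380000 × 0.3633 = 138000 km².
True area of wetland: 30000 × cos(36°) = 30000 × 0.8090 = 24270 km².
Ratio = 138000 / 24270 ≈ 5.69.

5.69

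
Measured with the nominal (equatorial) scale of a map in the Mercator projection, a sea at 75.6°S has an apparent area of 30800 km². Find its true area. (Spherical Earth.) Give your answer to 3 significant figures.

1900 km²

Mercator is conformal, so the point scale is isotropic: h = k = sec φ = 1/cos φ.
Areal scale = k² = sec²φ = 1/cos²(75.6°) = 1/0.2487² = 16.17.
True area = apparent / (areal scale) = 30800 / 16.17 ≈ 1900 km².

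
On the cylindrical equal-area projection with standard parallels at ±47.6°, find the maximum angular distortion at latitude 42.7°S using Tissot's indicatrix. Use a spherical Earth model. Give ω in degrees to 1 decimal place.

9.9°

Cylindrical equal-area (φ₀ = 47.6°): h = cos φ / cos 47.6° along meridians, k = cos 47.6° / cos φ along parallels; h·k = 1.
At 42.7°: h = 1.090, k = 0.9175; principal scales a = 1.090, b = 0.9175.
sin(ω/2) = (a − b)/(a + b) = 0.1724/2.007 = 0.08586, so ω = 2 arcsin(0.08586) ≈ 9.9°.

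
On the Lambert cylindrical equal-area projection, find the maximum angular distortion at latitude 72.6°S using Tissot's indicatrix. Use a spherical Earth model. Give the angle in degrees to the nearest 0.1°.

113.4°

The Lambert cylindrical equal-area projection is the cylindrical equal-area projection with its standard parallel at the equator (φ₀ = 0). For cylindrical equal-area with standard parallel φ₀, h = cos φ / cos φ₀ and k = cos φ₀ / cos φ, so h·k = 1.
At 72.6°: h = 0.2990, k = 3.344; principal scales a = 3.344, b = 0.2990.
sin(ω/2) = (a − b)/(a + b) = 3.045/3.643 = 0.8358, so ω = 2 arcsin(0.8358) ≈ 113.4°.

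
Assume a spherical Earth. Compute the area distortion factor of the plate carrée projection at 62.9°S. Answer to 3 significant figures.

2.20

Plate carrée maps x = Rλ, y = Rφ. The meridian scale is h = 1 and the parallel scale is k = 1/cos φ = sec φ.
Areal scale = h·k = 1 × sec φ; at 62.9°, h = 1.000, k = 2.195, so h·k = 2.195.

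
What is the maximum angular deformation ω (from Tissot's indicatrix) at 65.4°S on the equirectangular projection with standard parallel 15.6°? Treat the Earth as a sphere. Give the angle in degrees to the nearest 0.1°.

46.7°

In the equirectangular projection with standard parallel φ₀ = 15.6° (x = Rλ cos φ₀, y = Rφ), meridians are true-scale (h = 1) and the parallel scale is k = cos φ₀ / cos φ.
At 65.4°: h = 1.000, k = 2.314; principal scales a = 2.314, b = 1.000.
sin(ω/2) = (a − b)/(a + b) = 1.314/3.314 = 0.3965, so ω = 2 arcsin(0.3965) ≈ 46.7°.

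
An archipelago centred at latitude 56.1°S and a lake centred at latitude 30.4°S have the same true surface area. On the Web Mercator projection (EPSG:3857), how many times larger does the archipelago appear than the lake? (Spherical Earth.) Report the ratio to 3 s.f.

2.39

Mercator is conformal with k = sec φ, so areal scale = k² = sec²φ.
At 56.1°: sec²(56.1°) = 1/0.5577² = 3.215.
At 30.4°: sec²(30.4°) = 1/0.8625² = 1.344.
Ratio = 3.215/1.344 = cos²(30.4°)/cos²(56.1°) ≈ 2.39.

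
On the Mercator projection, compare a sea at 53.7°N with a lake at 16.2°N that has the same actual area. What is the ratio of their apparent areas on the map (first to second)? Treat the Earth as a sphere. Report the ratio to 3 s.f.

2.63

Mercator is conformal with k = sec φ, so areal scale = k² = sec²φ.
At 53.7°: sec²(53.7°) = 1/0.5920² = 2.853.
At 16.2°: sec²(16.2°) = 1/0.9603² = 1.084.
Ratio = 2.853/1.084 = cos²(16.2°)/cos²(53.7°) ≈ 2.63.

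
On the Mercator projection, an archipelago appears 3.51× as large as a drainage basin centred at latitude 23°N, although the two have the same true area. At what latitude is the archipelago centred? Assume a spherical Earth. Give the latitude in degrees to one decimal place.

60.6°

Mercator areal scale is sec²φ, so apparent-area ratio = sec²φ₁ / sec²φ₂ = cos²φ₂ / cos²φ₁.
cos²φ₂ / cos²φ₁ = 3.51  ⇒  cos φ₁ = cos 23° / √3.51 = 0.9205/1.873 = 0.4913.
φ₁ = arccos(0.4913) ≈ 60.6°.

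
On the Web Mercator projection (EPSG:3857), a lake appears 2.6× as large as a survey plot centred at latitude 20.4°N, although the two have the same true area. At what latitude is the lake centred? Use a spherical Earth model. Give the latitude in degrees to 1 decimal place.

On Mercator, (apparent₁)/(apparent₂) = sec²φ₁ / sec²φ₂ when true areas are equal.
cos²φ₂ / cos²φ₁ = 2.6  ⇒  cos φ₁ = cos 20.4° / √2.6 = 0.9373/1.612 = 0.5813.
φ₁ = arccos(0.5813) ≈ 54.5°.

54.5°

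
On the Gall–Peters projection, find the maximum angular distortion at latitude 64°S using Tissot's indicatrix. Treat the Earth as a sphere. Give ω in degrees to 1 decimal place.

The Gall–Peters projection is cylindrical equal-area with φ₀ = 45°. For cylindrical equal-area with standard parallel φ₀, h = cos φ / cos φ₀ and k = cos φ₀ / cos φ, so h·k = 1.
At 64°: h = 0.6200, k = 1.613; principal scales a = 1.613, b = 0.6200.
sin(ω/2) = (a − b)/(a + b) = 0.9931/2.233 = 0.4447, so ω = 2 arcsin(0.4447) ≈ 52.8°.

52.8°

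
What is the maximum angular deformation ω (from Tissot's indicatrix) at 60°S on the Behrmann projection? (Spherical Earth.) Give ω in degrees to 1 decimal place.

Behrmann is a cylindrical equal-area projection with standard parallels at ±30°. Cylindrical equal-area (φ₀ = 30°): h = cos φ / cos 30° along meridians, k = cos 30° / cos φ along parallels; h·k = 1.
At 60°: h = 0.5774, k = 1.732; principal scales a = 1.732, b = 0.5774.
sin(ω/2) = (a − b)/(a + b) = 1.155/2.309 = 0.5000, so ω = 2 arcsin(0.5000) ≈ 60.0°.

60.0°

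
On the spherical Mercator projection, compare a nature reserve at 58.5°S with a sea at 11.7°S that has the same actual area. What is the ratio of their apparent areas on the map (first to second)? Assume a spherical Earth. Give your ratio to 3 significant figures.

On Mercator, area is exaggerated by sec²φ = 1/cos²φ.
At 58.5°: sec²(58.5°) = 1/0.5225² = 3.663.
At 11.7°: sec²(11.7°) = 1/0.9792² = 1.043.
Ratio = 3.663/1.043 = cos²(11.7°)/cos²(58.5°) ≈ 3.51.

3.51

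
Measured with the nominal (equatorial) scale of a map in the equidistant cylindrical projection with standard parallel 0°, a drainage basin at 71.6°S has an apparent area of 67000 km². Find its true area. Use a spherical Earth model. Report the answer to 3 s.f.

Plate carrée maps x = Rλ, y = Rφ. The meridian scale is h = 1 and the parallel scale is k = 1/cos φ = sec φ.
Areal scale = h·k = 1 × sec φ; at 71.6°, h = 1.000, k = 3.168, so h·k = 3.168.
True area = apparent / (areal scale) = 67000 / 3.168 ≈ 21100 km².

21100 km²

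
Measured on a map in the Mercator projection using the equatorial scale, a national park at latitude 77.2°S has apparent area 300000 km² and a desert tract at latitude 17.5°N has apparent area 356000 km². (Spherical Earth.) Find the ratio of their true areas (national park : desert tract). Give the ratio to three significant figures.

Mercator's areal exaggeration is sec²φ; hence true area = (apparent area) · cos²φ.
True area of national park: 300000 × cos²(77.2°) = 300000 × 0.04908 = 14730 km².
True area of desert tract: 356000 × cos²(17.5°) = 356000 × 0.9096 = 323800 km².
Ratio = 14730 / 323800 ≈ 0.0455.

0.0455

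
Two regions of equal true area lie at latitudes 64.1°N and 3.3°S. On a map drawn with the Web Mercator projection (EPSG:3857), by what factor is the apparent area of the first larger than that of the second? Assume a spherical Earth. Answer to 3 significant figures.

Mercator is conformal with k = sec φ, so areal scale = k² = sec²φ.
At 64.1°: sec²(64.1°) = 1/0.4368² = 5.241.
At 3.3°: sec²(3.3°) = 1/0.9983² = 1.003.
Ratio = 5.241/1.003 = cos²(3.3°)/cos²(64.1°) ≈ 5.22.

5.22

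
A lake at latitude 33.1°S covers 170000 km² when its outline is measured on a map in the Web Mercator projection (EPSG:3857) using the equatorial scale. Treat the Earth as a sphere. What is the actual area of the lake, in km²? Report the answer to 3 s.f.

The Mercator projection is conformal; its linear scale factor is the same in every direction and equals sec φ = 1/cos φ.
Areal scale = k² = sec²φ = 1/cos²(33.1°) = 1/0.8377² = 1.425.
True area = apparent / (areal scale) = 170000 / 1.425 ≈ 119000 km².

119000 km²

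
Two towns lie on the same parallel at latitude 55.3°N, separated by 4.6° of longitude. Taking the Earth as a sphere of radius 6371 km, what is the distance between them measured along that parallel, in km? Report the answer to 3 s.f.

291 km

Arc length along a parallel = R cos φ · Δλ (with Δλ in radians).
= 6371 × cos 55.3° × (4.6° × π/180) = 6371 × 0.5693 × 0.08029 ≈ 291 km.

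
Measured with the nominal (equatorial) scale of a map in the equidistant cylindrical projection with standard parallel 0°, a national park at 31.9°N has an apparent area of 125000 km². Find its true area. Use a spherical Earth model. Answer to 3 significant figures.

106000 km²

In the plate carrée (x = Rλ, y = Rφ), meridians are true-scale (h = 1) and parallels are stretched by k = sec φ.
Areal scale = h·k = 1 × sec φ; at 31.9°, h = 1.000, k = 1.178, so h·k = 1.178.
True area = apparent / (areal scale) = 125000 / 1.178 ≈ 106000 km².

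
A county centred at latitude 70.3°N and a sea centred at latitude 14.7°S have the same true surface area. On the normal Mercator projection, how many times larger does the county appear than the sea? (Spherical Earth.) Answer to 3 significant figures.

8.23

Mercator is conformal with k = sec φ, so areal scale = k² = sec²φ.
At 70.3°: sec²(70.3°) = 1/0.3371² = 8.800.
At 14.7°: sec²(14.7°) = 1/0.9673² = 1.069.
Ratio = 8.800/1.069 = cos²(14.7°)/cos²(70.3°) ≈ 8.23.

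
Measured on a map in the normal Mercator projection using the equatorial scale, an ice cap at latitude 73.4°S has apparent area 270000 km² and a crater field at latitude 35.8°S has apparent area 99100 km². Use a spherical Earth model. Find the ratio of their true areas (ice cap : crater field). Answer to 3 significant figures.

0.338

Mercator's areal exaggeration is sec²φ; hence true area = (apparent area) · cos²φ.
True area of ice cap: 270000 × cos²(73.4°) = 270000 × 0.08162 = 22040 km².
True area of crater field: 99100 × cos²(35.8°) = 99100 × 0.6578 = 65190 km².
Ratio = 22040 / 65190 ≈ 0.338.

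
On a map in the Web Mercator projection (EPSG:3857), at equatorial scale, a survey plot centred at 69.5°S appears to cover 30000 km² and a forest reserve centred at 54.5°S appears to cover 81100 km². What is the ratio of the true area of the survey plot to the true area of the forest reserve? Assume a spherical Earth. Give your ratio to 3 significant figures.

Mercator's areal exaggeration is sec²φ; hence true area = (apparent area) · cos²φ.
True area of survey plot: 30000 × cos²(69.5°) = 30000 × 0.1226 = 3679 km².
True area of forest reserve: 81100 × cos²(54.5°) = 81100 × 0.3372 = 27350 km².
Ratio = 3679 / 27350 ≈ 0.135.

0.135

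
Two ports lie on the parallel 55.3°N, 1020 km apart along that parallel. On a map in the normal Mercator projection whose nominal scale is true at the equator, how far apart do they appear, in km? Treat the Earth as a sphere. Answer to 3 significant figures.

1790 km

For Mercator, h = k = sec φ (a conformal cylindrical projection has a single point scale, 1/cos φ).
Along the parallel, k = sec 55.3° = 1/0.5693 = 1.757.
Map distance = 1020 × 1.757 ≈ 1790 km.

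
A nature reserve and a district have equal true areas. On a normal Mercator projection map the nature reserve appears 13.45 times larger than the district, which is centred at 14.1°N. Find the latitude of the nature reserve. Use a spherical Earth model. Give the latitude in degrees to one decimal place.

On Mercator, (apparent₁)/(apparent₂) = sec²φ₁ / sec²φ₂ when true areas are equal.
cos²φ₂ / cos²φ₁ = 13.45  ⇒  cos φ₁ = cos 14.1° / √13.45 = 0.9699/3.667 = 0.2645.
φ₁ = arccos(0.2645) ≈ 74.7°.

74.7°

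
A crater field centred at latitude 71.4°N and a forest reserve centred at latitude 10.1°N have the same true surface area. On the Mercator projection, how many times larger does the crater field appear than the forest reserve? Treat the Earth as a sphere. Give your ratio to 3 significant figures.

Mercator is conformal with k = sec φ, so areal scale = k² = sec²φ.
At 71.4°: sec²(71.4°) = 1/0.3190² = 9.829.
At 10.1°: sec²(10.1°) = 1/0.9845² = 1.032.
Ratio = 9.829/1.032 = cos²(10.1°)/cos²(71.4°) ≈ 9.53.

9.53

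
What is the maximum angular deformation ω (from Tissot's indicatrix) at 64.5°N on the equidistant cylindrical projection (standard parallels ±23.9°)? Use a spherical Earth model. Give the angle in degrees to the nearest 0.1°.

42.2°

With standard parallel φ₀ = 23.9°, the equirectangular projection gives x = Rλ cos φ₀, y = Rφ, so h = 1 and k = cos 23.9° / cos φ.
At 64.5°: h = 1.000, k = 2.124; principal scales a = 2.124, b = 1.000.
sin(ω/2) = (a − b)/(a + b) = 1.124/3.124 = 0.3597, so ω = 2 arcsin(0.3597) ≈ 42.2°.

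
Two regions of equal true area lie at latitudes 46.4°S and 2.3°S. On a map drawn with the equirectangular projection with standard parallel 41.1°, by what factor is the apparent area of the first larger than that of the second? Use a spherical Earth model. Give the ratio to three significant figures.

In the equirectangular projection with standard parallel φ₀ = 41.1° (x = Rλ cos φ₀, y = Rφ), meridians are true-scale (h = 1) and the parallel scale is k = cos φ₀ / cos φ.
Areal scale at 46.4°: h·k = 1.000 × 1.093 = 1.093.
Areal scale at 2.3°: h·k = 1.000 × 0.7542 = 0.7542.
Ratio = 1.093/0.7542 ≈ 1.45.

1.45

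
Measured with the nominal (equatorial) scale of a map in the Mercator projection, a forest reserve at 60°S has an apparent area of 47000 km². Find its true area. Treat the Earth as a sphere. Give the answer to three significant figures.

For Mercator, h = k = sec φ (a conformal cylindrical projection has a single point scale, 1/cos φ).
Areal scale = k² = sec²φ = 1/cos²(60°) = 1/0.5000² = 4.000.
True area = apparent / (areal scale) = 47000 / 4.000 ≈ 11800 km².

11800 km²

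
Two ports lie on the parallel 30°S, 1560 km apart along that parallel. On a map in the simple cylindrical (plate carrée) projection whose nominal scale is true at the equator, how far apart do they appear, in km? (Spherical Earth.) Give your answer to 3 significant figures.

1800 km

For the equirectangular projection with φ₀ = 0 (plate carrée), h = 1 along meridians and k = sec φ along parallels.
Along the parallel, k = sec 30° = 1/0.8660 = 1.155.
Map distance = 1560 × 1.155 ≈ 1800 km.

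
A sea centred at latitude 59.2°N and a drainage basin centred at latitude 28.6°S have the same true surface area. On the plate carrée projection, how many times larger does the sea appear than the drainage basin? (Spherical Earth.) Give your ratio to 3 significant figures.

1.71

Plate carrée maps x = Rλ, y = Rφ. The meridian scale is h = 1 and the parallel scale is k = 1/cos φ = sec φ.
Areal scale at 59.2°: h·k = 1.000 × 1.953 = 1.953.
Areal scale at 28.6°: h·k = 1.000 × 1.139 = 1.139.
Ratio = 1.953/1.139 ≈ 1.71.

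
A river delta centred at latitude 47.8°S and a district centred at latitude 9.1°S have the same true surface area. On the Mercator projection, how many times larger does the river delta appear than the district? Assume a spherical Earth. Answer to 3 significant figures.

2.16

Mercator is conformal with k = sec φ, so areal scale = k² = sec²φ.
At 47.8°: sec²(47.8°) = 1/0.6717² = 2.216.
At 9.1°: sec²(9.1°) = 1/0.9874² = 1.026.
Ratio = 2.216/1.026 = cos²(9.1°)/cos²(47.8°) ≈ 2.16.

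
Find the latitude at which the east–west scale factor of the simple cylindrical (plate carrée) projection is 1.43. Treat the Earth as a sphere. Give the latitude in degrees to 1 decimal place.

45.6°

Plate carrée: h = 1, k = sec φ along parallels.
sec φ = 1.43  ⇒  cos φ = 0.6993  ⇒  φ ≈ 45.6°.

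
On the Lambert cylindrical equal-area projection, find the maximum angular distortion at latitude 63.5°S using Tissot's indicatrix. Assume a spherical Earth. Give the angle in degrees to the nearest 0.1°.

83.8°

The Lambert cylindrical equal-area projection is the cylindrical equal-area projection with its standard parallel at the equator (φ₀ = 0). Cylindrical equal-area (φ₀ = 0°): h = cos φ / cos 0° along meridians, k = cos 0° / cos φ along parallels; h·k = 1.
At 63.5°: h = 0.4462, k = 2.241; principal scales a = 2.241, b = 0.4462.
sin(ω/2) = (a − b)/(a + b) = 1.795/2.687 = 0.6679, so ω = 2 arcsin(0.6679) ≈ 83.8°.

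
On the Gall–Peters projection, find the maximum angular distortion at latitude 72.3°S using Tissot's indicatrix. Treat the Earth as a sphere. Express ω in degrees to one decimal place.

The Gall–Peters projection is cylindrical equal-area with φ₀ = 45°. Cylindrical equal-area (φ₀ = 45°): h = cos φ / cos 45° along meridians, k = cos 45° / cos φ along parallels; h·k = 1.
At 72.3°: h = 0.4300, k = 2.326; principal scales a = 2.326, b = 0.4300.
sin(ω/2) = (a − b)/(a + b) = 1.896/2.756 = 0.6879, so ω = 2 arcsin(0.6879) ≈ 86.9°.

86.9°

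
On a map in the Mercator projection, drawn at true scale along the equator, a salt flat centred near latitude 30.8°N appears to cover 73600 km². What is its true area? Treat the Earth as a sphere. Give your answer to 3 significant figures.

54300 km²

The Mercator projection is conformal; its linear scale factor is the same in every direction and equals sec φ = 1/cos φ.
Areal scale = k² = sec²φ = 1/cos²(30.8°) = 1/0.8590² = 1.355.
True area = apparent / (areal scale) = 73600 / 1.355 ≈ 54300 km².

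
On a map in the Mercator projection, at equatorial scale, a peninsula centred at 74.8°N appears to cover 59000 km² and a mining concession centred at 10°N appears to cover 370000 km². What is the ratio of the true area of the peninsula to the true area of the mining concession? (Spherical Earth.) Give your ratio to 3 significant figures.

On Mercator the areal scale is sec²φ, so true area = apparent × cos²φ.
True area of peninsula: 59000 × cos²(74.8°) = 59000 × 0.06874 = 4056 km².
True area of mining concession: 370000 × cos²(10°) = 370000 × 0.9698 = 358800 km².
Ratio = 4056 / 358800 ≈ 0.0113.

0.0113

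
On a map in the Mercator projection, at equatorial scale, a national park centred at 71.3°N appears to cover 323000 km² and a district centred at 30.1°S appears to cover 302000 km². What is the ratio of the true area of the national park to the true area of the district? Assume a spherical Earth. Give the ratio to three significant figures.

0.147

On Mercator the areal scale is sec²φ, so true area = apparent × cos²φ.
True area of national park: 323000 × cos²(71.3°) = 323000 × 0.1028 = 33200 km².
True area of district: 302000 × cos²(30.1°) = 302000 × 0.7485 = 226000 km².
Ratio = 33200 / 226000 ≈ 0.147.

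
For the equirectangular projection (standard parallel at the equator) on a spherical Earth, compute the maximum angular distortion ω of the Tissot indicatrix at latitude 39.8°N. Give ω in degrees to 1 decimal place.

15.1°

For the equirectangular projection with φ₀ = 0 (plate carrée), h = 1 along meridians and k = sec φ along parallels.
At 39.8°: h = 1.000, k = 1.302; principal scales a = 1.302, b = 1.000.
sin(ω/2) = (a − b)/(a + b) = 0.3016/2.302 = 0.1310, so ω = 2 arcsin(0.1310) ≈ 15.1°.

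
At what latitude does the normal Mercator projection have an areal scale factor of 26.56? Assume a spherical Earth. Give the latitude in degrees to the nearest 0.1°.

Mercator areal scale is sec²φ.
sec²φ = 26.56  ⇒  cos²φ = 0.03765  ⇒  cos φ = 0.1940.
φ = arccos(0.1940) ≈ 78.8°.

78.8°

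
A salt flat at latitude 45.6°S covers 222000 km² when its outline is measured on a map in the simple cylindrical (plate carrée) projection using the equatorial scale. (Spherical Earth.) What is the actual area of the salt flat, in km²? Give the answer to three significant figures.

For the equirectangular projection with φ₀ = 0 (plate carrée), h = 1 along meridians and k = sec φ along parallels.
Areal scale = h·k = 1 × sec φ; at 45.6°, h = 1.000, k = 1.429, so h·k = 1.429.
True area = apparent / (areal scale) = 222000 / 1.429 ≈ 155000 km².

155000 km²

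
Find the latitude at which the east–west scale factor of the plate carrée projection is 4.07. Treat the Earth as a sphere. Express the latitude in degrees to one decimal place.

Plate carrée: h = 1, k = sec φ along parallels.
sec φ = 4.07  ⇒  cos φ = 0.2457  ⇒  φ ≈ 75.8°.

75.8°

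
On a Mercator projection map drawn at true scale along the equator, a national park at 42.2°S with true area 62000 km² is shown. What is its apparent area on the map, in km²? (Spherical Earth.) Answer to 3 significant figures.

113000 km²

For Mercator, h = k = sec φ (a conformal cylindrical projection has a single point scale, 1/cos φ).
Areal scale = k² = sec²φ = 1/cos²(42.2°) = 1/0.7408² = 1.822.
Apparent area = 62000 × 1.822 ≈ 113000 km².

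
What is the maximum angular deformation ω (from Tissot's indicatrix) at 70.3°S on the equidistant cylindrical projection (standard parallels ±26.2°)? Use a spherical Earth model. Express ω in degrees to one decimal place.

54.0°

In the equirectangular projection with standard parallel φ₀ = 26.2° (x = Rλ cos φ₀, y = Rφ), meridians are true-scale (h = 1) and the parallel scale is k = cos φ₀ / cos φ.
At 70.3°: h = 1.000, k = 2.662; principal scales a = 2.662, b = 1.000.
sin(ω/2) = (a − b)/(a + b) = 1.662/3.662 = 0.4538, so ω = 2 arcsin(0.4538) ≈ 54.0°.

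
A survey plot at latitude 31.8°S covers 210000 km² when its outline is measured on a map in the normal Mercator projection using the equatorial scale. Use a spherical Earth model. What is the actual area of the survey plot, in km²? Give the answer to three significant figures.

The Mercator projection is conformal; its linear scale factor is the same in every direction and equals sec φ = 1/cos φ.
Areal scale = k² = sec²φ = 1/cos²(31.8°) = 1/0.8499² = 1.384.
True area = apparent / (areal scale) = 210000 / 1.384 ≈ 152000 km².

152000 km²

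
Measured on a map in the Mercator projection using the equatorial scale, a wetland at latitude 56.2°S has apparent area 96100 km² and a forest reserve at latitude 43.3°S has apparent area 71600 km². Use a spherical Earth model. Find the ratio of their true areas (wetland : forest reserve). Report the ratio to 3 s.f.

0.784

On Mercator the areal scale is sec²φ, so true area = apparent × cos²φ.
True area of wetland: 96100 × cos²(56.2°) = 96100 × 0.3095 = 29740 km².
True area of forest reserve: 71600 × cos²(43.3°) = 71600 × 0.5297 = 37920 km².
Ratio = 29740 / 37920 ≈ 0.784.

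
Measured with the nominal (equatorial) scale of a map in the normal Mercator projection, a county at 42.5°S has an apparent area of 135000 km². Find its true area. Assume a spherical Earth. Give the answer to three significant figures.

The Mercator projection is conformal; its linear scale factor is the same in every direction and equals sec φ = 1/cos φ.
Areal scale = k² = sec²φ = 1/cos²(42.5°) = 1/0.7373² = 1.840.
True area = apparent / (areal scale) = 135000 / 1.840 ≈ 73400 km².

73400 km²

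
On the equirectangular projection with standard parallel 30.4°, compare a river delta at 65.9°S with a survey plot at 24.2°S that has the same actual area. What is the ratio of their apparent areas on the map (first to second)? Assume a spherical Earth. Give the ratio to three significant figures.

The equidistant cylindrical projection with φ₀ = 30.4° has h = 1 (meridians true) and k = cos φ₀ / cos φ along parallels.
Areal scale at 65.9°: h·k = 1.000 × 2.112 = 2.112.
Areal scale at 24.2°: h·k = 1.000 × 0.9456 = 0.9456.
Ratio = 2.112/0.9456 ≈ 2.23.

2.23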